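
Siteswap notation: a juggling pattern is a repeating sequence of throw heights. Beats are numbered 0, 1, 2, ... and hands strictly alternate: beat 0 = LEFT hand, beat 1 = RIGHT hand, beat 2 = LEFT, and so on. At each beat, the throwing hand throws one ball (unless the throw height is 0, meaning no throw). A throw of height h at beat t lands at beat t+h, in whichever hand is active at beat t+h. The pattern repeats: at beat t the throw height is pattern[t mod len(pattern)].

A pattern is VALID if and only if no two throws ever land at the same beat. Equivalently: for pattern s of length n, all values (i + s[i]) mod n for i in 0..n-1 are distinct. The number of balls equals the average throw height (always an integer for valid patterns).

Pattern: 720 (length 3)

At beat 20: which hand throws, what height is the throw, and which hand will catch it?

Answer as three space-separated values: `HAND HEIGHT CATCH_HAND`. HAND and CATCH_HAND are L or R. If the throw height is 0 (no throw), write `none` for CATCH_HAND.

Answer: L 0 none

Derivation:
Beat 20: 20 mod 2 = 0, so hand = L
Throw height = pattern[20 mod 3] = pattern[2] = 0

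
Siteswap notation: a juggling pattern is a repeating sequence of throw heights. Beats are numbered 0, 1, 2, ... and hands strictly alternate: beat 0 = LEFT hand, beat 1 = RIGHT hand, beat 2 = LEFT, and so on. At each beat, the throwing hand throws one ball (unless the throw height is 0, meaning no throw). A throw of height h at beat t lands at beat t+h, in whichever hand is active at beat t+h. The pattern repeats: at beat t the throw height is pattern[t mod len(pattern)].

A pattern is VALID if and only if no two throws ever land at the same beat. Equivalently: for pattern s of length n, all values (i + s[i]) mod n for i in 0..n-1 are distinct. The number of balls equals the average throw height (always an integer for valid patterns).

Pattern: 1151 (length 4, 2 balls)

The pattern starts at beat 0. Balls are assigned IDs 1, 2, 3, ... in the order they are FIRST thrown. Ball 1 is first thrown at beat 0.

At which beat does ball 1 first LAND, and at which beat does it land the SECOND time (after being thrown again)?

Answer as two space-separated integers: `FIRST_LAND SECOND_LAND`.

Beat 0 (L): throw ball1 h=1 -> lands@1:R; in-air after throw: [b1@1:R]
Beat 1 (R): throw ball1 h=1 -> lands@2:L; in-air after throw: [b1@2:L]
Beat 2 (L): throw ball1 h=5 -> lands@7:R; in-air after throw: [b1@7:R]
Ball 1: thrown@0 h=1 -> first land @1; rethrown@1 h=1 -> second land @2

Answer: 1 2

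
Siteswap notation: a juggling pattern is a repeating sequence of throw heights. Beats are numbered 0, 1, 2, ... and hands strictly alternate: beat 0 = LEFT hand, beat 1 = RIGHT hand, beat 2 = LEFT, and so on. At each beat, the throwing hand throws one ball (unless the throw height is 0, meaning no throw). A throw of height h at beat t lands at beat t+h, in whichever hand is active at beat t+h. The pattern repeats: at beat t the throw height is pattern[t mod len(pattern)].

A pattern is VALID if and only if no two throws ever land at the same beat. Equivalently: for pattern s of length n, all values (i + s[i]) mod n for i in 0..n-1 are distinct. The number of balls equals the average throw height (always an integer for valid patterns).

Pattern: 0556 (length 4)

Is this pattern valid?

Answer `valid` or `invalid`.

i=0: (i + s[i]) mod n = (0 + 0) mod 4 = 0
i=1: (i + s[i]) mod n = (1 + 5) mod 4 = 2
i=2: (i + s[i]) mod n = (2 + 5) mod 4 = 3
i=3: (i + s[i]) mod n = (3 + 6) mod 4 = 1
Residues: [0, 2, 3, 1], distinct: True

Answer: valid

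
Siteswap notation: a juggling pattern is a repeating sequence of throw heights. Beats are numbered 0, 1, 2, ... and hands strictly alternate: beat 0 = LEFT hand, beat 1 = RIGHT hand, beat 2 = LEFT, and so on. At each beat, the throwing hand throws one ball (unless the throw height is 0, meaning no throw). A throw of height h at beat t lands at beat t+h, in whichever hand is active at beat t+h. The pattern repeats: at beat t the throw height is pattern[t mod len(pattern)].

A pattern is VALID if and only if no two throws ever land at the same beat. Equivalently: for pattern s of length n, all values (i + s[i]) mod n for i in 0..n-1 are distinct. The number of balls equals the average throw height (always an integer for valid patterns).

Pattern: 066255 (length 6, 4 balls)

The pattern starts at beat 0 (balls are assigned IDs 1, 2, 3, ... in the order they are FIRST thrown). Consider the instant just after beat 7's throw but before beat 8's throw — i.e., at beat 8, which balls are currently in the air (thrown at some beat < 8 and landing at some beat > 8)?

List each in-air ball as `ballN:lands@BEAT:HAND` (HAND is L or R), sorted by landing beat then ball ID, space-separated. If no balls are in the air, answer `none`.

Beat 1 (R): throw ball1 h=6 -> lands@7:R; in-air after throw: [b1@7:R]
Beat 2 (L): throw ball2 h=6 -> lands@8:L; in-air after throw: [b1@7:R b2@8:L]
Beat 3 (R): throw ball3 h=2 -> lands@5:R; in-air after throw: [b3@5:R b1@7:R b2@8:L]
Beat 4 (L): throw ball4 h=5 -> lands@9:R; in-air after throw: [b3@5:R b1@7:R b2@8:L b4@9:R]
Beat 5 (R): throw ball3 h=5 -> lands@10:L; in-air after throw: [b1@7:R b2@8:L b4@9:R b3@10:L]
Beat 7 (R): throw ball1 h=6 -> lands@13:R; in-air after throw: [b2@8:L b4@9:R b3@10:L b1@13:R]
Beat 8 (L): throw ball2 h=6 -> lands@14:L; in-air after throw: [b4@9:R b3@10:L b1@13:R b2@14:L]

Answer: ball4:lands@9:R ball3:lands@10:L ball1:lands@13:R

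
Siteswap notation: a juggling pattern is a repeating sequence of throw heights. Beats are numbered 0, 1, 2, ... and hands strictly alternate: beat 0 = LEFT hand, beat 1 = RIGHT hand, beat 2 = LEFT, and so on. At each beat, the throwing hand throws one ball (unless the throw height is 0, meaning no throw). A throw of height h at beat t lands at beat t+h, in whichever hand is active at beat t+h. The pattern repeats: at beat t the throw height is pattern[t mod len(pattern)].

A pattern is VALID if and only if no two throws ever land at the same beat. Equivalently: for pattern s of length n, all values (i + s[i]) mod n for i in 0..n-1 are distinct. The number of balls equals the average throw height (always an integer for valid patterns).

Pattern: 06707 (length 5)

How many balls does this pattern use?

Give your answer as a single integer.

Answer: 4

Derivation:
Pattern = [0, 6, 7, 0, 7], length n = 5
  position 0: throw height = 0, running sum = 0
  position 1: throw height = 6, running sum = 6
  position 2: throw height = 7, running sum = 13
  position 3: throw height = 0, running sum = 13
  position 4: throw height = 7, running sum = 20
Total sum = 20; balls = sum / n = 20 / 5 = 4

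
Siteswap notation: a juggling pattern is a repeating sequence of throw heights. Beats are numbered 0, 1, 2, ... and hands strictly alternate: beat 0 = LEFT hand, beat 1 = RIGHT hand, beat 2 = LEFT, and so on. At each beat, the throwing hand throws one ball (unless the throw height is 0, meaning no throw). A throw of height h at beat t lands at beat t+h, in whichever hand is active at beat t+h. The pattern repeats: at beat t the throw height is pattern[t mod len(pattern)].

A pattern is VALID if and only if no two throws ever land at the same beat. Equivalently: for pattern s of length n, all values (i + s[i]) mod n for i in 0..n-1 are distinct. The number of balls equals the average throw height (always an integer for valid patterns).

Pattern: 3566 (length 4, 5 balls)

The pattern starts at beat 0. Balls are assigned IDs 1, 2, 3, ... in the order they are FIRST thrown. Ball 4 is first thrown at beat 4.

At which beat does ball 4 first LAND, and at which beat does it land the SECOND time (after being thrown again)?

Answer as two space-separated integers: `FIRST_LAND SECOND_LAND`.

Answer: 7 13

Derivation:
Beat 0 (L): throw ball1 h=3 -> lands@3:R; in-air after throw: [b1@3:R]
Beat 1 (R): throw ball2 h=5 -> lands@6:L; in-air after throw: [b1@3:R b2@6:L]
Beat 2 (L): throw ball3 h=6 -> lands@8:L; in-air after throw: [b1@3:R b2@6:L b3@8:L]
Beat 3 (R): throw ball1 h=6 -> lands@9:R; in-air after throw: [b2@6:L b3@8:L b1@9:R]
Beat 4 (L): throw ball4 h=3 -> lands@7:R; in-air after throw: [b2@6:L b4@7:R b3@8:L b1@9:R]
Beat 5 (R): throw ball5 h=5 -> lands@10:L; in-air after throw: [b2@6:L b4@7:R b3@8:L b1@9:R b5@10:L]
Beat 6 (L): throw ball2 h=6 -> lands@12:L; in-air after throw: [b4@7:R b3@8:L b1@9:R b5@10:L b2@12:L]
Beat 7 (R): throw ball4 h=6 -> lands@13:R; in-air after throw: [b3@8:L b1@9:R b5@10:L b2@12:L b4@13:R]
Beat 8 (L): throw ball3 h=3 -> lands@11:R; in-air after throw: [b1@9:R b5@10:L b3@11:R b2@12:L b4@13:R]
Beat 9 (R): throw ball1 h=5 -> lands@14:L; in-air after throw: [b5@10:L b3@11:R b2@12:L b4@13:R b1@14:L]
Beat 10 (L): throw ball5 h=6 -> lands@16:L; in-air after throw: [b3@11:R b2@12:L b4@13:R b1@14:L b5@16:L]
Beat 11 (R): throw ball3 h=6 -> lands@17:R; in-air after throw: [b2@12:L b4@13:R b1@14:L b5@16:L b3@17:R]
Beat 12 (L): throw ball2 h=3 -> lands@15:R; in-air after throw: [b4@13:R b1@14:L b2@15:R b5@16:L b3@17:R]
Beat 13 (R): throw ball4 h=5 -> lands@18:L; in-air after throw: [b1@14:L b2@15:R b5@16:L b3@17:R b4@18:L]
Ball 4: thrown@4 h=3 -> first land @7; rethrown@7 h=6 -> second land @13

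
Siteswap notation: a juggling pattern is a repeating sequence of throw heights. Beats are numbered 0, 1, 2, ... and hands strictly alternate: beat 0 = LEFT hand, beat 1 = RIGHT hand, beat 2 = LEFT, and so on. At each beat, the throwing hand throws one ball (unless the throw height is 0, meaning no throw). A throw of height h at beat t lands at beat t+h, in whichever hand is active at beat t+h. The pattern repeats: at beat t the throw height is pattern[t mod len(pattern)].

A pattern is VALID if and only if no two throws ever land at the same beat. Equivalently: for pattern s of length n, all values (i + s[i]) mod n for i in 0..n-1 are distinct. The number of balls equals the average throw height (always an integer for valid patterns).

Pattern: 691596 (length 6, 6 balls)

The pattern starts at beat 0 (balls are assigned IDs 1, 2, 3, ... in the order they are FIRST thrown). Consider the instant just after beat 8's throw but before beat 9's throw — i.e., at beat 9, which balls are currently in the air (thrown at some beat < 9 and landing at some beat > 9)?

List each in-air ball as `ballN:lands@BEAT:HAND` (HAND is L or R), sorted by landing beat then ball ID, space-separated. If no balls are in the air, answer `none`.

Answer: ball2:lands@10:L ball5:lands@11:R ball1:lands@12:L ball4:lands@13:R ball6:lands@16:L

Derivation:
Beat 0 (L): throw ball1 h=6 -> lands@6:L; in-air after throw: [b1@6:L]
Beat 1 (R): throw ball2 h=9 -> lands@10:L; in-air after throw: [b1@6:L b2@10:L]
Beat 2 (L): throw ball3 h=1 -> lands@3:R; in-air after throw: [b3@3:R b1@6:L b2@10:L]
Beat 3 (R): throw ball3 h=5 -> lands@8:L; in-air after throw: [b1@6:L b3@8:L b2@10:L]
Beat 4 (L): throw ball4 h=9 -> lands@13:R; in-air after throw: [b1@6:L b3@8:L b2@10:L b4@13:R]
Beat 5 (R): throw ball5 h=6 -> lands@11:R; in-air after throw: [b1@6:L b3@8:L b2@10:L b5@11:R b4@13:R]
Beat 6 (L): throw ball1 h=6 -> lands@12:L; in-air after throw: [b3@8:L b2@10:L b5@11:R b1@12:L b4@13:R]
Beat 7 (R): throw ball6 h=9 -> lands@16:L; in-air after throw: [b3@8:L b2@10:L b5@11:R b1@12:L b4@13:R b6@16:L]
Beat 8 (L): throw ball3 h=1 -> lands@9:R; in-air after throw: [b3@9:R b2@10:L b5@11:R b1@12:L b4@13:R b6@16:L]
Beat 9 (R): throw ball3 h=5 -> lands@14:L; in-air after throw: [b2@10:L b5@11:R b1@12:L b4@13:R b3@14:L b6@16:L]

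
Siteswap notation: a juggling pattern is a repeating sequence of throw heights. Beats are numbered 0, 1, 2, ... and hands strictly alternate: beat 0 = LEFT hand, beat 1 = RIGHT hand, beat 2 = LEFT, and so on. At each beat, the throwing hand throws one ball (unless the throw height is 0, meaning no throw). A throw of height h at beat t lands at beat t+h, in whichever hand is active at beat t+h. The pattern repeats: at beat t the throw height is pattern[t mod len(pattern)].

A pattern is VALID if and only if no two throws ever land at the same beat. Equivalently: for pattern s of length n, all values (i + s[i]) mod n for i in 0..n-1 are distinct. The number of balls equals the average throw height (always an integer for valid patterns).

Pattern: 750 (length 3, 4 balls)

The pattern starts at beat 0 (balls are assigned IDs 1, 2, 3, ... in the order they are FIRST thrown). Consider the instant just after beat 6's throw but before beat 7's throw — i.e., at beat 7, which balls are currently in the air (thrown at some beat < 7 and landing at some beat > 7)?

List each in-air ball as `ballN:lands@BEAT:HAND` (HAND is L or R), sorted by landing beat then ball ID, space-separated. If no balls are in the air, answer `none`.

Answer: ball4:lands@9:R ball3:lands@10:L ball2:lands@13:R

Derivation:
Beat 0 (L): throw ball1 h=7 -> lands@7:R; in-air after throw: [b1@7:R]
Beat 1 (R): throw ball2 h=5 -> lands@6:L; in-air after throw: [b2@6:L b1@7:R]
Beat 3 (R): throw ball3 h=7 -> lands@10:L; in-air after throw: [b2@6:L b1@7:R b3@10:L]
Beat 4 (L): throw ball4 h=5 -> lands@9:R; in-air after throw: [b2@6:L b1@7:R b4@9:R b3@10:L]
Beat 6 (L): throw ball2 h=7 -> lands@13:R; in-air after throw: [b1@7:R b4@9:R b3@10:L b2@13:R]
Beat 7 (R): throw ball1 h=5 -> lands@12:L; in-air after throw: [b4@9:R b3@10:L b1@12:L b2@13:R]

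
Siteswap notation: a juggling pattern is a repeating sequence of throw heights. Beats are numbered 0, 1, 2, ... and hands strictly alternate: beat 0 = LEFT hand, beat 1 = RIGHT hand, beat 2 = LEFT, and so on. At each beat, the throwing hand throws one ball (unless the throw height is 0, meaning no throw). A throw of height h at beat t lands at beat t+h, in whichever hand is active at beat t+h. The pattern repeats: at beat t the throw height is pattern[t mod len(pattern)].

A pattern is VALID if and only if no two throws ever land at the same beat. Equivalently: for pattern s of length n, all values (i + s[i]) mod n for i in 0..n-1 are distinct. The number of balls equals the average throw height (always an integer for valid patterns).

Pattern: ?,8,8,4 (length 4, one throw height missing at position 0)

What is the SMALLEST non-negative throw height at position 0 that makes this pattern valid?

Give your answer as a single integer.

Answer: 0

Derivation:
i=0: s[i]=? (unknown)
i=1: (1 + 8) mod 4 = 1
i=2: (2 + 8) mod 4 = 2
i=3: (3 + 4) mod 4 = 3
Known residues: [1, 2, 3]; need a permutation of 0..3, so missing residue r = 0
Need (0 + s) mod 4 = 0; smallest s = (0 - 0) mod 4 = 0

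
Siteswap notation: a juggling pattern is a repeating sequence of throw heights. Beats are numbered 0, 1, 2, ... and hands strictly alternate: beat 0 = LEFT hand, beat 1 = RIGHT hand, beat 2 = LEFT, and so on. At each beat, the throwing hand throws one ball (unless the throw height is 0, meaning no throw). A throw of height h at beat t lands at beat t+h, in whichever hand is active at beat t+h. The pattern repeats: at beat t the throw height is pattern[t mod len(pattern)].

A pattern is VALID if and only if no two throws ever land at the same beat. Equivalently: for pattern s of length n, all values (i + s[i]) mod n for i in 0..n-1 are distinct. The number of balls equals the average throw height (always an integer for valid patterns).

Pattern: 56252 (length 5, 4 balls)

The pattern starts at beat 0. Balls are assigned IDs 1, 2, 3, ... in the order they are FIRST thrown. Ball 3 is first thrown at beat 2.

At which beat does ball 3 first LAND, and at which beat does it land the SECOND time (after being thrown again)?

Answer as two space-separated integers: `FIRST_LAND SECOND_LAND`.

Beat 0 (L): throw ball1 h=5 -> lands@5:R; in-air after throw: [b1@5:R]
Beat 1 (R): throw ball2 h=6 -> lands@7:R; in-air after throw: [b1@5:R b2@7:R]
Beat 2 (L): throw ball3 h=2 -> lands@4:L; in-air after throw: [b3@4:L b1@5:R b2@7:R]
Beat 3 (R): throw ball4 h=5 -> lands@8:L; in-air after throw: [b3@4:L b1@5:R b2@7:R b4@8:L]
Beat 4 (L): throw ball3 h=2 -> lands@6:L; in-air after throw: [b1@5:R b3@6:L b2@7:R b4@8:L]
Beat 5 (R): throw ball1 h=5 -> lands@10:L; in-air after throw: [b3@6:L b2@7:R b4@8:L b1@10:L]
Beat 6 (L): throw ball3 h=6 -> lands@12:L; in-air after throw: [b2@7:R b4@8:L b1@10:L b3@12:L]
Ball 3: thrown@2 h=2 -> first land @4; rethrown@4 h=2 -> second land @6

Answer: 4 6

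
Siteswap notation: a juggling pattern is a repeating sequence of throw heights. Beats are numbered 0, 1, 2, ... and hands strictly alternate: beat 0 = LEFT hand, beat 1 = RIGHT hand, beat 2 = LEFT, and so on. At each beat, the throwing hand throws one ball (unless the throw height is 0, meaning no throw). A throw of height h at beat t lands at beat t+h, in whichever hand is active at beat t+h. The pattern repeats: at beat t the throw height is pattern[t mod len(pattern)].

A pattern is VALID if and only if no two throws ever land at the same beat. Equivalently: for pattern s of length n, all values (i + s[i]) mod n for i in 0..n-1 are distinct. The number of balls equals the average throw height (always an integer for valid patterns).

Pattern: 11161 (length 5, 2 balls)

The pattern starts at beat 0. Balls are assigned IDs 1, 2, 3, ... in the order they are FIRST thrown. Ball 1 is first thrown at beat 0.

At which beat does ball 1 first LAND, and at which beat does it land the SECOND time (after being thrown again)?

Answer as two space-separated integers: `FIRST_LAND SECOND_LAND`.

Answer: 1 2

Derivation:
Beat 0 (L): throw ball1 h=1 -> lands@1:R; in-air after throw: [b1@1:R]
Beat 1 (R): throw ball1 h=1 -> lands@2:L; in-air after throw: [b1@2:L]
Beat 2 (L): throw ball1 h=1 -> lands@3:R; in-air after throw: [b1@3:R]
Ball 1: thrown@0 h=1 -> first land @1; rethrown@1 h=1 -> second land @2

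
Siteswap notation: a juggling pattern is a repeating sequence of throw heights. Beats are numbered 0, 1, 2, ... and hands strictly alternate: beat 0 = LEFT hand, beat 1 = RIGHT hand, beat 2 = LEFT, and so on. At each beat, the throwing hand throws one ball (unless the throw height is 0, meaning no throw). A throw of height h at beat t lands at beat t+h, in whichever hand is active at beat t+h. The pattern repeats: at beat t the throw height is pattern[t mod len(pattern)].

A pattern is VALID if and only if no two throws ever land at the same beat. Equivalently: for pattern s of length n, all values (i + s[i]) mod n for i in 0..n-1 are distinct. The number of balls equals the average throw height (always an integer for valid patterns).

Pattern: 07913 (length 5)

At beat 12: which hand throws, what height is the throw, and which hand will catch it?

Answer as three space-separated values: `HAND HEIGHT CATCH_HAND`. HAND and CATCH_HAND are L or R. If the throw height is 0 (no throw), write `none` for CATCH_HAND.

Beat 12: 12 mod 2 = 0, so hand = L
Throw height = pattern[12 mod 5] = pattern[2] = 9
Lands at beat 12+9=21, 21 mod 2 = 1, so catch hand = R

Answer: L 9 R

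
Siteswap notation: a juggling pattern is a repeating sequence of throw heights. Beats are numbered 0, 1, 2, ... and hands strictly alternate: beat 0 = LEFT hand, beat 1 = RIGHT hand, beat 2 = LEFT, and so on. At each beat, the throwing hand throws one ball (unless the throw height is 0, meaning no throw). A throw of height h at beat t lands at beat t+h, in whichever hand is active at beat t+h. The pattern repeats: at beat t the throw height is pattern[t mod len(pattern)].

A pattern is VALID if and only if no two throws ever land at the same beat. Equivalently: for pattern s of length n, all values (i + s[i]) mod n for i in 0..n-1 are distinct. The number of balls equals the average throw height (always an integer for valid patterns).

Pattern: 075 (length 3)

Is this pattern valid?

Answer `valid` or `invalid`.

Answer: valid

Derivation:
i=0: (i + s[i]) mod n = (0 + 0) mod 3 = 0
i=1: (i + s[i]) mod n = (1 + 7) mod 3 = 2
i=2: (i + s[i]) mod n = (2 + 5) mod 3 = 1
Residues: [0, 2, 1], distinct: True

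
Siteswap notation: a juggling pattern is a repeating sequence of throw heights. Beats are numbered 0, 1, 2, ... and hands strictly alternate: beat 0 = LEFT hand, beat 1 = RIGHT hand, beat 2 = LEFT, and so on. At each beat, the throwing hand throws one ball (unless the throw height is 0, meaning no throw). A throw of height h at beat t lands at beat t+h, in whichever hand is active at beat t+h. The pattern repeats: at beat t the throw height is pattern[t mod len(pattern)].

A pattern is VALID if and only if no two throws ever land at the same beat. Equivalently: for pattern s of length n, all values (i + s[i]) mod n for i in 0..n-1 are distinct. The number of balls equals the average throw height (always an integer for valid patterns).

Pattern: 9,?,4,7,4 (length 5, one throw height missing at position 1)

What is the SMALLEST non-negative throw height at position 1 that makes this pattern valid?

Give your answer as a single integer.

Answer: 1

Derivation:
i=0: (0 + 9) mod 5 = 4
i=1: s[i]=? (unknown)
i=2: (2 + 4) mod 5 = 1
i=3: (3 + 7) mod 5 = 0
i=4: (4 + 4) mod 5 = 3
Known residues: [0, 1, 3, 4]; need a permutation of 0..4, so missing residue r = 2
Need (1 + s) mod 5 = 2; smallest s = (2 - 1) mod 5 = 1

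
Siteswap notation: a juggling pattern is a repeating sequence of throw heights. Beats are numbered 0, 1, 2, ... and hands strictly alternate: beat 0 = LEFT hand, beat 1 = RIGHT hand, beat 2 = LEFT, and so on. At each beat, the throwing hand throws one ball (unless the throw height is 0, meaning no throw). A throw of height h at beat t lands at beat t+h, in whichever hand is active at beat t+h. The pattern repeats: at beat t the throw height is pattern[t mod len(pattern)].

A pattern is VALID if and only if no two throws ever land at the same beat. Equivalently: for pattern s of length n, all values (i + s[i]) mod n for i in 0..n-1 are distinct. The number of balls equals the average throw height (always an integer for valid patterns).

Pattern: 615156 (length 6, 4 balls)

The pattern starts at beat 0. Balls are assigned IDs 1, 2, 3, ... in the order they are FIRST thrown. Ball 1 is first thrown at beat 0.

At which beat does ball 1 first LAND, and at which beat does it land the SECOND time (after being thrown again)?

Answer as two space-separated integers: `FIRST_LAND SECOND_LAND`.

Beat 0 (L): throw ball1 h=6 -> lands@6:L; in-air after throw: [b1@6:L]
Beat 1 (R): throw ball2 h=1 -> lands@2:L; in-air after throw: [b2@2:L b1@6:L]
Beat 2 (L): throw ball2 h=5 -> lands@7:R; in-air after throw: [b1@6:L b2@7:R]
Beat 3 (R): throw ball3 h=1 -> lands@4:L; in-air after throw: [b3@4:L b1@6:L b2@7:R]
Beat 4 (L): throw ball3 h=5 -> lands@9:R; in-air after throw: [b1@6:L b2@7:R b3@9:R]
Beat 5 (R): throw ball4 h=6 -> lands@11:R; in-air after throw: [b1@6:L b2@7:R b3@9:R b4@11:R]
Beat 6 (L): throw ball1 h=6 -> lands@12:L; in-air after throw: [b2@7:R b3@9:R b4@11:R b1@12:L]
Beat 7 (R): throw ball2 h=1 -> lands@8:L; in-air after throw: [b2@8:L b3@9:R b4@11:R b1@12:L]
Beat 8 (L): throw ball2 h=5 -> lands@13:R; in-air after throw: [b3@9:R b4@11:R b1@12:L b2@13:R]
Beat 9 (R): throw ball3 h=1 -> lands@10:L; in-air after throw: [b3@10:L b4@11:R b1@12:L b2@13:R]
Beat 10 (L): throw ball3 h=5 -> lands@15:R; in-air after throw: [b4@11:R b1@12:L b2@13:R b3@15:R]
Beat 11 (R): throw ball4 h=6 -> lands@17:R; in-air after throw: [b1@12:L b2@13:R b3@15:R b4@17:R]
Beat 12 (L): throw ball1 h=6 -> lands@18:L; in-air after throw: [b2@13:R b3@15:R b4@17:R b1@18:L]
Ball 1: thrown@0 h=6 -> first land @6; rethrown@6 h=6 -> second land @12

Answer: 6 12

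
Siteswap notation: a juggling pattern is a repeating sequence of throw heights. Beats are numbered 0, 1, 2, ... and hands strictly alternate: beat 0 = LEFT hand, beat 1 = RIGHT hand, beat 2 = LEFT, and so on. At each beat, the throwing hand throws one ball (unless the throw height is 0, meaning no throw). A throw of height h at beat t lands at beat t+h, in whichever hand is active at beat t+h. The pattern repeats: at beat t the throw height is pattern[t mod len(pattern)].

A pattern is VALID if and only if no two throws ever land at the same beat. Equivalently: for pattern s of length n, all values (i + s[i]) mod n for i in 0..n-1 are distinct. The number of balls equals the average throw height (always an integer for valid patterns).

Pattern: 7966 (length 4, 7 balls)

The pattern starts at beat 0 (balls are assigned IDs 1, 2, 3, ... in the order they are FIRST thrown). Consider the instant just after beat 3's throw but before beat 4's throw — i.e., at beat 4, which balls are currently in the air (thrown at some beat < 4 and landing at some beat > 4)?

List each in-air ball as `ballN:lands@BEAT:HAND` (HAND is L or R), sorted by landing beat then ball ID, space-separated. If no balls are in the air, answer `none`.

Answer: ball1:lands@7:R ball3:lands@8:L ball4:lands@9:R ball2:lands@10:L

Derivation:
Beat 0 (L): throw ball1 h=7 -> lands@7:R; in-air after throw: [b1@7:R]
Beat 1 (R): throw ball2 h=9 -> lands@10:L; in-air after throw: [b1@7:R b2@10:L]
Beat 2 (L): throw ball3 h=6 -> lands@8:L; in-air after throw: [b1@7:R b3@8:L b2@10:L]
Beat 3 (R): throw ball4 h=6 -> lands@9:R; in-air after throw: [b1@7:R b3@8:L b4@9:R b2@10:L]
Beat 4 (L): throw ball5 h=7 -> lands@11:R; in-air after throw: [b1@7:R b3@8:L b4@9:R b2@10:L b5@11:R]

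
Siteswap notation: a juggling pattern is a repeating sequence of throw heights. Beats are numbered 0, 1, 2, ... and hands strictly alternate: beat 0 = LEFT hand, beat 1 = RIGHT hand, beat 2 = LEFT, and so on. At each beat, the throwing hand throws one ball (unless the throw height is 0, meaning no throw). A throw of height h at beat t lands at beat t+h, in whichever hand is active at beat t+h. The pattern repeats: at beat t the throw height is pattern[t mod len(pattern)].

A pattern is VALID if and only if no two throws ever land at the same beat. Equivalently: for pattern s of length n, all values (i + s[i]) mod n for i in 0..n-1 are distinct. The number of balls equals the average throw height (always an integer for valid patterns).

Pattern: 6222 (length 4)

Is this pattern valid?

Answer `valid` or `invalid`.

i=0: (i + s[i]) mod n = (0 + 6) mod 4 = 2
i=1: (i + s[i]) mod n = (1 + 2) mod 4 = 3
i=2: (i + s[i]) mod n = (2 + 2) mod 4 = 0
i=3: (i + s[i]) mod n = (3 + 2) mod 4 = 1
Residues: [2, 3, 0, 1], distinct: True

Answer: valid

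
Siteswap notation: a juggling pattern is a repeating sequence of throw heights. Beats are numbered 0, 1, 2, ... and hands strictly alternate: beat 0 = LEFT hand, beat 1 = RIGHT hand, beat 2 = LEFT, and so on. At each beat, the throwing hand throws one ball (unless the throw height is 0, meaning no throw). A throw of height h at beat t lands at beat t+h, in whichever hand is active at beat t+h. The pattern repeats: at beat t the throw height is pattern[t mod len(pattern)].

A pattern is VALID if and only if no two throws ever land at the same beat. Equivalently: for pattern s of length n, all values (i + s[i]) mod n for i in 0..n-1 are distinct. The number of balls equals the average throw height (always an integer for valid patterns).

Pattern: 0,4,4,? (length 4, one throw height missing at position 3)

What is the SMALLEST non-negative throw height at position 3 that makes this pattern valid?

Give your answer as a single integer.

i=0: (0 + 0) mod 4 = 0
i=1: (1 + 4) mod 4 = 1
i=2: (2 + 4) mod 4 = 2
i=3: s[i]=? (unknown)
Known residues: [0, 1, 2]; need a permutation of 0..3, so missing residue r = 3
Need (3 + s) mod 4 = 3; smallest s = (3 - 3) mod 4 = 0

Answer: 0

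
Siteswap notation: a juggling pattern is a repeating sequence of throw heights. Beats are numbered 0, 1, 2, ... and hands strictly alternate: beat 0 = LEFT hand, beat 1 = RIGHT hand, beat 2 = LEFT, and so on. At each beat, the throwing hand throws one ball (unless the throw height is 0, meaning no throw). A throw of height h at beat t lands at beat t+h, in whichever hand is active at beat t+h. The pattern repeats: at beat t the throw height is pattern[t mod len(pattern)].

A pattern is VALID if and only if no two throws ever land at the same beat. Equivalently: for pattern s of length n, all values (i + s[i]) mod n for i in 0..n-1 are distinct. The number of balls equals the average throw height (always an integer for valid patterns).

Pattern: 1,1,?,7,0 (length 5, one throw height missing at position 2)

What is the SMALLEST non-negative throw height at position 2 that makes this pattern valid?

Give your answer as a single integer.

i=0: (0 + 1) mod 5 = 1
i=1: (1 + 1) mod 5 = 2
i=2: s[i]=? (unknown)
i=3: (3 + 7) mod 5 = 0
i=4: (4 + 0) mod 5 = 4
Known residues: [0, 1, 2, 4]; need a permutation of 0..4, so missing residue r = 3
Need (2 + s) mod 5 = 3; smallest s = (3 - 2) mod 5 = 1

Answer: 1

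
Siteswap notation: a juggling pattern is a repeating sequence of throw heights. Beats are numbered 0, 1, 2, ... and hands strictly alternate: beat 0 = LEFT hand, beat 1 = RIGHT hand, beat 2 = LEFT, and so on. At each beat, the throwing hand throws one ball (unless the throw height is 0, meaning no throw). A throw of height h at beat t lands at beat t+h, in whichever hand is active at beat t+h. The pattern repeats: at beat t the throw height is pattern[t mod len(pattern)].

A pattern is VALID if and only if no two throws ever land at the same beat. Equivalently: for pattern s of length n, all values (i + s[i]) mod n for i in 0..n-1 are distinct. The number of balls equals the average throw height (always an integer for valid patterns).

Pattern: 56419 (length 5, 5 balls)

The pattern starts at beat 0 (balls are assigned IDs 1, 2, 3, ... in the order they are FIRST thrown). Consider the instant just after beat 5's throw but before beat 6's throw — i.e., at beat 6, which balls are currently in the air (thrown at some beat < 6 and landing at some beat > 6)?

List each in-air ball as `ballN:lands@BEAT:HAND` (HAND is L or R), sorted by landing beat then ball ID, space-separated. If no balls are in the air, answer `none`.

Answer: ball2:lands@7:R ball1:lands@10:L ball4:lands@13:R

Derivation:
Beat 0 (L): throw ball1 h=5 -> lands@5:R; in-air after throw: [b1@5:R]
Beat 1 (R): throw ball2 h=6 -> lands@7:R; in-air after throw: [b1@5:R b2@7:R]
Beat 2 (L): throw ball3 h=4 -> lands@6:L; in-air after throw: [b1@5:R b3@6:L b2@7:R]
Beat 3 (R): throw ball4 h=1 -> lands@4:L; in-air after throw: [b4@4:L b1@5:R b3@6:L b2@7:R]
Beat 4 (L): throw ball4 h=9 -> lands@13:R; in-air after throw: [b1@5:R b3@6:L b2@7:R b4@13:R]
Beat 5 (R): throw ball1 h=5 -> lands@10:L; in-air after throw: [b3@6:L b2@7:R b1@10:L b4@13:R]
Beat 6 (L): throw ball3 h=6 -> lands@12:L; in-air after throw: [b2@7:R b1@10:L b3@12:L b4@13:R]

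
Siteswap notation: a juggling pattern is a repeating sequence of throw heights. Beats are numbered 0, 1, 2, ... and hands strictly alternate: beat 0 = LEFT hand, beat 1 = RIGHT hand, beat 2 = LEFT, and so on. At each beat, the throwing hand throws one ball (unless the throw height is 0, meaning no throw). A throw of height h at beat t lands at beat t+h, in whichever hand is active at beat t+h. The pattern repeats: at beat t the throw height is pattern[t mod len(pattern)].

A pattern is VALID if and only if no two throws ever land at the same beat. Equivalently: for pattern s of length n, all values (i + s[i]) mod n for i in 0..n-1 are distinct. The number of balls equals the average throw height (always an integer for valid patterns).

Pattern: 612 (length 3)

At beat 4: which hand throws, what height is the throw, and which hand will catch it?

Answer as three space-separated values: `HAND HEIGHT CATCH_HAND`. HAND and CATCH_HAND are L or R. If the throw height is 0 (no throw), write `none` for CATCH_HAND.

Beat 4: 4 mod 2 = 0, so hand = L
Throw height = pattern[4 mod 3] = pattern[1] = 1
Lands at beat 4+1=5, 5 mod 2 = 1, so catch hand = R

Answer: L 1 R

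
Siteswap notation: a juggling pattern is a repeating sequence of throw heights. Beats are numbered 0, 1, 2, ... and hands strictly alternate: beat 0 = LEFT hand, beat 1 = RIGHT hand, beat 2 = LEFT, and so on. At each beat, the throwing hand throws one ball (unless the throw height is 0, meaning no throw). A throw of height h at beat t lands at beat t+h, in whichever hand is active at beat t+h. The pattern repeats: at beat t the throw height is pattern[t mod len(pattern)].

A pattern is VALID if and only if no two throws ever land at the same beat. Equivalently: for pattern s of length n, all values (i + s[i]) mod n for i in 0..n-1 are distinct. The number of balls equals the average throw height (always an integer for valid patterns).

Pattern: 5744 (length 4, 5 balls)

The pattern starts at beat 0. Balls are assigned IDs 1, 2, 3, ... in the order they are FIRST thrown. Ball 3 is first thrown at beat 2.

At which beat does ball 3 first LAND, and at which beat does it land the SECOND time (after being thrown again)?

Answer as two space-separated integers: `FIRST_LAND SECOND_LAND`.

Beat 0 (L): throw ball1 h=5 -> lands@5:R; in-air after throw: [b1@5:R]
Beat 1 (R): throw ball2 h=7 -> lands@8:L; in-air after throw: [b1@5:R b2@8:L]
Beat 2 (L): throw ball3 h=4 -> lands@6:L; in-air after throw: [b1@5:R b3@6:L b2@8:L]
Beat 3 (R): throw ball4 h=4 -> lands@7:R; in-air after throw: [b1@5:R b3@6:L b4@7:R b2@8:L]
Beat 4 (L): throw ball5 h=5 -> lands@9:R; in-air after throw: [b1@5:R b3@6:L b4@7:R b2@8:L b5@9:R]
Beat 5 (R): throw ball1 h=7 -> lands@12:L; in-air after throw: [b3@6:L b4@7:R b2@8:L b5@9:R b1@12:L]
Beat 6 (L): throw ball3 h=4 -> lands@10:L; in-air after throw: [b4@7:R b2@8:L b5@9:R b3@10:L b1@12:L]
Beat 7 (R): throw ball4 h=4 -> lands@11:R; in-air after throw: [b2@8:L b5@9:R b3@10:L b4@11:R b1@12:L]
Beat 8 (L): throw ball2 h=5 -> lands@13:R; in-air after throw: [b5@9:R b3@10:L b4@11:R b1@12:L b2@13:R]
Beat 9 (R): throw ball5 h=7 -> lands@16:L; in-air after throw: [b3@10:L b4@11:R b1@12:L b2@13:R b5@16:L]
Beat 10 (L): throw ball3 h=4 -> lands@14:L; in-air after throw: [b4@11:R b1@12:L b2@13:R b3@14:L b5@16:L]
Ball 3: thrown@2 h=4 -> first land @6; rethrown@6 h=4 -> second land @10

Answer: 6 10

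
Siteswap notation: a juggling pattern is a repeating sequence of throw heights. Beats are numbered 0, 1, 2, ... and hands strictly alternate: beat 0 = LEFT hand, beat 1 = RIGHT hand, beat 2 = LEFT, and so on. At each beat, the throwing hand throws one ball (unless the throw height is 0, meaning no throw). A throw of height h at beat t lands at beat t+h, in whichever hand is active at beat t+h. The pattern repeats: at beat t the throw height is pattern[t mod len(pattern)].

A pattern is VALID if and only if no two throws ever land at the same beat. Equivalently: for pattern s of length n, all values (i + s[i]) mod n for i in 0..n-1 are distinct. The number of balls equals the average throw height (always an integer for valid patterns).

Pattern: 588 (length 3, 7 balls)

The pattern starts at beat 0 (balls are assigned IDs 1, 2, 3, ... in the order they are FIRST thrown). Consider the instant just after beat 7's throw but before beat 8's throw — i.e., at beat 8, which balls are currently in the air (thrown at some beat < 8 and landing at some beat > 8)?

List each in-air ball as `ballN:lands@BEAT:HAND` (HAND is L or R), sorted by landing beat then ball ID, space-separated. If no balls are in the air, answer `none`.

Answer: ball2:lands@9:R ball3:lands@10:L ball6:lands@11:R ball5:lands@12:L ball1:lands@13:R ball7:lands@15:R

Derivation:
Beat 0 (L): throw ball1 h=5 -> lands@5:R; in-air after throw: [b1@5:R]
Beat 1 (R): throw ball2 h=8 -> lands@9:R; in-air after throw: [b1@5:R b2@9:R]
Beat 2 (L): throw ball3 h=8 -> lands@10:L; in-air after throw: [b1@5:R b2@9:R b3@10:L]
Beat 3 (R): throw ball4 h=5 -> lands@8:L; in-air after throw: [b1@5:R b4@8:L b2@9:R b3@10:L]
Beat 4 (L): throw ball5 h=8 -> lands@12:L; in-air after throw: [b1@5:R b4@8:L b2@9:R b3@10:L b5@12:L]
Beat 5 (R): throw ball1 h=8 -> lands@13:R; in-air after throw: [b4@8:L b2@9:R b3@10:L b5@12:L b1@13:R]
Beat 6 (L): throw ball6 h=5 -> lands@11:R; in-air after throw: [b4@8:L b2@9:R b3@10:L b6@11:R b5@12:L b1@13:R]
Beat 7 (R): throw ball7 h=8 -> lands@15:R; in-air after throw: [b4@8:L b2@9:R b3@10:L b6@11:R b5@12:L b1@13:R b7@15:R]
Beat 8 (L): throw ball4 h=8 -> lands@16:L; in-air after throw: [b2@9:R b3@10:L b6@11:R b5@12:L b1@13:R b7@15:R b4@16:L]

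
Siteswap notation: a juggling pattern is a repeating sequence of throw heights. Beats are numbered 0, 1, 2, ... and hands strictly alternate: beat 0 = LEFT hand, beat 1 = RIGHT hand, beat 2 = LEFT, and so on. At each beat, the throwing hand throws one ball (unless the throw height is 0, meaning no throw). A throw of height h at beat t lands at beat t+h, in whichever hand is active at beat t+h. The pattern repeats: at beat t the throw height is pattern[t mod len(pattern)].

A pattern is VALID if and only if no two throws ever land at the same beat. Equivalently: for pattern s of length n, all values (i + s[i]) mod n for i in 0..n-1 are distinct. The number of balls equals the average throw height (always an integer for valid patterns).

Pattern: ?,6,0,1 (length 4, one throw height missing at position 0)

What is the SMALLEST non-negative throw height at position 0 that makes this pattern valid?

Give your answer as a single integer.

i=0: s[i]=? (unknown)
i=1: (1 + 6) mod 4 = 3
i=2: (2 + 0) mod 4 = 2
i=3: (3 + 1) mod 4 = 0
Known residues: [0, 2, 3]; need a permutation of 0..3, so missing residue r = 1
Need (0 + s) mod 4 = 1; smallest s = (1 - 0) mod 4 = 1

Answer: 1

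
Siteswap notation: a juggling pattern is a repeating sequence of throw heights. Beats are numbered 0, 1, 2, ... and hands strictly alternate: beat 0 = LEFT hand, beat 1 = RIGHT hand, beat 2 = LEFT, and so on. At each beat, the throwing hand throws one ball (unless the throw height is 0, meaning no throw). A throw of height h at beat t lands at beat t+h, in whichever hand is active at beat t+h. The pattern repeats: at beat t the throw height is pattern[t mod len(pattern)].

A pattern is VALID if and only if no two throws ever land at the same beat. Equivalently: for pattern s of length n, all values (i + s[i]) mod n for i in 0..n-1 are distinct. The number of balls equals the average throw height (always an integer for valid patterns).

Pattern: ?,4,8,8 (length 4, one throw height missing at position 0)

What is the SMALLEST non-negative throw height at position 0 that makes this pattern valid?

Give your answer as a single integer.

i=0: s[i]=? (unknown)
i=1: (1 + 4) mod 4 = 1
i=2: (2 + 8) mod 4 = 2
i=3: (3 + 8) mod 4 = 3
Known residues: [1, 2, 3]; need a permutation of 0..3, so missing residue r = 0
Need (0 + s) mod 4 = 0; smallest s = (0 - 0) mod 4 = 0

Answer: 0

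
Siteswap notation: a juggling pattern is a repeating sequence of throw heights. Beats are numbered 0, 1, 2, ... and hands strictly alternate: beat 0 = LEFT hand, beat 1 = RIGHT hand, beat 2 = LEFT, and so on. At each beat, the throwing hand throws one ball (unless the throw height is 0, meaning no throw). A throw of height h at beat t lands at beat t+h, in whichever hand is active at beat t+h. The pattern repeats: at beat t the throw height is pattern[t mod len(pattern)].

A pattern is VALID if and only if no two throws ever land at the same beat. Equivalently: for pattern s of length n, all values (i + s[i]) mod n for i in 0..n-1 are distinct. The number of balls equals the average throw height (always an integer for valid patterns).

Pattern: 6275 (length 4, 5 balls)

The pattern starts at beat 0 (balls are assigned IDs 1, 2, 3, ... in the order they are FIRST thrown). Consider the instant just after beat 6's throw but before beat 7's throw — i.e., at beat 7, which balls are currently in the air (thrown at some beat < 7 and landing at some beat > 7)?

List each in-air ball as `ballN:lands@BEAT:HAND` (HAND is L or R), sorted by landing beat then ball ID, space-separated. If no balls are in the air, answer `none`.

Answer: ball2:lands@8:L ball3:lands@9:R ball4:lands@10:L ball1:lands@13:R

Derivation:
Beat 0 (L): throw ball1 h=6 -> lands@6:L; in-air after throw: [b1@6:L]
Beat 1 (R): throw ball2 h=2 -> lands@3:R; in-air after throw: [b2@3:R b1@6:L]
Beat 2 (L): throw ball3 h=7 -> lands@9:R; in-air after throw: [b2@3:R b1@6:L b3@9:R]
Beat 3 (R): throw ball2 h=5 -> lands@8:L; in-air after throw: [b1@6:L b2@8:L b3@9:R]
Beat 4 (L): throw ball4 h=6 -> lands@10:L; in-air after throw: [b1@6:L b2@8:L b3@9:R b4@10:L]
Beat 5 (R): throw ball5 h=2 -> lands@7:R; in-air after throw: [b1@6:L b5@7:R b2@8:L b3@9:R b4@10:L]
Beat 6 (L): throw ball1 h=7 -> lands@13:R; in-air after throw: [b5@7:R b2@8:L b3@9:R b4@10:L b1@13:R]
Beat 7 (R): throw ball5 h=5 -> lands@12:L; in-air after throw: [b2@8:L b3@9:R b4@10:L b5@12:L b1@13:R]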